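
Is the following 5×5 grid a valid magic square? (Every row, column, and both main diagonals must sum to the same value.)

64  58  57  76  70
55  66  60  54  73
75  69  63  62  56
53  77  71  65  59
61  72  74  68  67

Row 1: 64 + 58 + 57 + 76 + 70 = 325.
Row 2: 55 + 66 + 60 + 54 + 73 = 308.
Row 3: 75 + 69 + 63 + 62 + 56 = 325.
Row 4: 53 + 77 + 71 + 65 + 59 = 325.
Row 5: 61 + 72 + 74 + 68 + 67 = 342.
Column 1: 64 + 55 + 75 + 53 + 61 = 308.
Column 2: 58 + 66 + 69 + 77 + 72 = 342.
Column 3: 57 + 60 + 63 + 71 + 74 = 325.
Column 4: 76 + 54 + 62 + 65 + 68 = 325.
Column 5: 70 + 73 + 56 + 59 + 67 = 325.
Main diagonal: 64 + 66 + 63 + 65 + 67 = 325.
Anti-diagonal: 70 + 54 + 63 + 77 + 61 = 325.

No — column 1 sums to 308 but row 4 sums to 325.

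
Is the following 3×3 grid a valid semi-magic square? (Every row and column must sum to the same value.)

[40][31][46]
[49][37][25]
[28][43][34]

No — column 1 sums to 117 but row 3 sums to 105.

Row 1: 40 + 31 + 46 = 117.
Row 2: 49 + 37 + 25 = 111.
Row 3: 28 + 43 + 34 = 105.
Column 1: 40 + 49 + 28 = 117.
Column 2: 31 + 37 + 43 = 111.
Column 3: 46 + 25 + 34 = 105.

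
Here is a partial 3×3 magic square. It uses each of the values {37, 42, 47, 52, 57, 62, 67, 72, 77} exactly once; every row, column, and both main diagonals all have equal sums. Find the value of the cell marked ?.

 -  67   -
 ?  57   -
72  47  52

37

The 9 entries sum to 513, so each line sums to 513/3 = 171.
Main diagonal: 57 + 52 + ? = 171, so (1,1) = 62.
Anti-diagonal must total 171; the given cells sum to 129, so (1,3) = 42.
Column 1: 62 + 72 + ? = 171, so (2,1) = 37.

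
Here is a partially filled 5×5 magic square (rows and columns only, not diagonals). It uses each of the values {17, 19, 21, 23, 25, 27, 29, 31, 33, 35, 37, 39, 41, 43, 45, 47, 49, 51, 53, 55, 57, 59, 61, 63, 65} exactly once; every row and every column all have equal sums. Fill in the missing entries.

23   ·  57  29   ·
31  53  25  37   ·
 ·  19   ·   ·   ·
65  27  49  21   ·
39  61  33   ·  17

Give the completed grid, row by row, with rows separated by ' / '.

23 45 57 29 51 / 31 53 25 37 59 / 47 19 41 63 35 / 65 27 49 21 43 / 39 61 33 55 17

The 25 entries sum to 1025, so each line sums to 1025/5 = 205.
From row 2, 205 − (31 + 53 + 25 + 37) gives (2,5) = 59.
Row 4: 65 + 27 + 49 + 21 + ? = 205, so (4,5) = 43.
From row 5, 205 − (39 + 61 + 33 + 17) gives (5,4) = 55.
The remaining cell in column 1 is (3,1) = 205 − 158 = 47.
From column 2, 205 − (53 + 19 + 27 + 61) gives (1,2) = 45.
Column 3 needs 205; the known cells sum to 164, so (3,3) = 41.
From column 4, 205 − (29 + 37 + 21 + 55) gives (3,4) = 63.
Row 1: 23 + 45 + 57 + 29 + ? = 205, so (1,5) = 51.
Row 3: 47 + 19 + 41 + 63 + ? = 205, so (3,5) = 35.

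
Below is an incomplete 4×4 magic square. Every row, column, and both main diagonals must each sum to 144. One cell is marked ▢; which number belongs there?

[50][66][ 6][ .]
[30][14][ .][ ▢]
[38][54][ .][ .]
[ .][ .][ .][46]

58

Row 1 needs 144; the known cells sum to 122, so (1,4) = 22.
The remaining cell in column 1 is (4,1) = 144 − 118 = 26.
Using column 2: 66 + 14 + 54 + ? → (4,2) = 144 − 134 = 10.
From main diagonal, 144 − (50 + 14 + 46) gives (3,3) = 34.
Anti-diagonal must total 144; the given cells sum to 102, so (2,3) = 42.
Row 2: 30 + 14 + 42 + ? = 144, so (2,4) = 58.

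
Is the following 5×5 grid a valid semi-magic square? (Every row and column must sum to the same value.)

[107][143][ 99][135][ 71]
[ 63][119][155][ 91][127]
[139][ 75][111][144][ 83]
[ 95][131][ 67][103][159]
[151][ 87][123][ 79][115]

Row 1: 107 + 143 + 99 + 135 + 71 = 555.
Row 2: 63 + 119 + 155 + 91 + 127 = 555.
Row 3: 139 + 75 + 111 + 144 + 83 = 552.
Row 4: 95 + 131 + 67 + 103 + 159 = 555.
Row 5: 151 + 87 + 123 + 79 + 115 = 555.
Column 1: 107 + 63 + 139 + 95 + 151 = 555.
Column 2: 143 + 119 + 75 + 131 + 87 = 555.
Column 3: 99 + 155 + 111 + 67 + 123 = 555.
Column 4: 135 + 91 + 144 + 103 + 79 = 552.
Column 5: 71 + 127 + 83 + 159 + 115 = 555.

No — column 2 sums to 555 but column 4 sums to 552.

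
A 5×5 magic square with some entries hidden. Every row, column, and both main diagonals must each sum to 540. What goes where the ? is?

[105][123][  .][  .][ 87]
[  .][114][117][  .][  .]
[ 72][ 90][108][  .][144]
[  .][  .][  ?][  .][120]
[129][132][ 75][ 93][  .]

99

From row 3, 540 − (72 + 90 + 108 + 144) gives (3,4) = 126.
Row 5 needs 540; the known cells sum to 429, so (5,5) = 111.
Column 2 needs 540; the known cells sum to 459, so (4,2) = 81.
The remaining cell in column 5 is (2,5) = 540 − 462 = 78.
Main diagonal must total 540; the given cells sum to 438, so (4,4) = 102.
The remaining cell in anti-diagonal is (2,4) = 540 − 405 = 135.
The remaining cell in row 2 is (2,1) = 540 − 444 = 96.
The remaining cell in column 1 is (4,1) = 540 − 402 = 138.
Column 4 needs 540; the known cells sum to 456, so (1,4) = 84.
Row 1 must total 540; the given cells sum to 399, so (1,3) = 141.
Row 4: 138 + 81 + 102 + 120 + ? = 540, so (4,3) = 99.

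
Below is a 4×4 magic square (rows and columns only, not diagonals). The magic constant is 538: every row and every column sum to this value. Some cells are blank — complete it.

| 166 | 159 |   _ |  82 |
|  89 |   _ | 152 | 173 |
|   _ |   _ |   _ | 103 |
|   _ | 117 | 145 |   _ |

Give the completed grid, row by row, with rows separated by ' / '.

166 159 131 82 / 89 124 152 173 / 187 138 110 103 / 96 117 145 180

Row 1 must total 538; the given cells sum to 407, so (1,3) = 131.
Row 2: 89 + 152 + 173 + ? = 538, so (2,2) = 124.
From column 2, 538 − (159 + 124 + 117) gives (3,2) = 138.
Column 3 must total 538; the given cells sum to 428, so (3,3) = 110.
Column 4 needs 538; the known cells sum to 358, so (4,4) = 180.
From row 3, 538 − (138 + 110 + 103) gives (3,1) = 187.
The remaining cell in row 4 is (4,1) = 538 − 442 = 96.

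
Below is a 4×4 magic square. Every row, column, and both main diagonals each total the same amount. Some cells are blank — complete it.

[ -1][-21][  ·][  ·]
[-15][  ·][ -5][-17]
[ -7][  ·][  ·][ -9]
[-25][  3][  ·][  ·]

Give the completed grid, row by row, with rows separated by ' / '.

-1 -21 -27 1 / -15 -11 -5 -17 / -7 -19 -13 -9 / -25 3 -3 -23

Column 1 is already complete: -1 + -15 + -7 + -25 = -48, so that is the magic constant.
From row 2, -48 − (-15 + (-5) + (-17)) gives (2,2) = -11.
The remaining cell in column 2 is (3,2) = -48 − (-29) = -19.
Anti-diagonal must total -48; the given cells sum to -49, so (1,4) = 1.
The remaining cell in row 1 is (1,3) = -48 − (-21) = -27.
Row 3: -7 + (-19) + (-9) + ? = -48, so (3,3) = -13.
The remaining cell in column 3 is (4,3) = -48 − (-45) = -3.
Using column 4: 1 + (-17) + (-9) + ? → (4,4) = -48 − (-25) = -23.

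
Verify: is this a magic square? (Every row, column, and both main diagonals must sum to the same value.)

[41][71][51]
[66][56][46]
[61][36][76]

No — column 2 sums to 163 but column 1 sums to 168.

Row 1: 41 + 71 + 51 = 163.
Row 2: 66 + 56 + 46 = 168.
Row 3: 61 + 36 + 76 = 173.
Column 1: 41 + 66 + 61 = 168.
Column 2: 71 + 56 + 36 = 163.
Column 3: 51 + 46 + 76 = 173.
Main diagonal: 41 + 56 + 76 = 173.
Anti-diagonal: 51 + 56 + 61 = 168.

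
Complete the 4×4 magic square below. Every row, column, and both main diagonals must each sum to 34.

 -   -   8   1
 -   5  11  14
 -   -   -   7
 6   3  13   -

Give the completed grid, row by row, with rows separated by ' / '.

15 10 8 1 / 4 5 11 14 / 9 16 2 7 / 6 3 13 12

Row 2 needs 34; the known cells sum to 30, so (2,1) = 4.
The remaining cell in row 4 is (4,4) = 34 − 22 = 12.
Using column 3: 8 + 11 + 13 + ? → (3,3) = 34 − 32 = 2.
Using main diagonal: 5 + 2 + 12 + ? → (1,1) = 34 − 19 = 15.
Anti-diagonal needs 34; the known cells sum to 18, so (3,2) = 16.
Row 1: 15 + 8 + 1 + ? = 34, so (1,2) = 10.
Using row 3: 16 + 2 + 7 + ? → (3,1) = 34 − 25 = 9.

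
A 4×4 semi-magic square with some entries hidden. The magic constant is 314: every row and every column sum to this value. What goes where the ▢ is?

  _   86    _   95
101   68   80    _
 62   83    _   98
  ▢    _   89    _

Row 2: 101 + 68 + 80 + ? = 314, so (2,4) = 65.
Row 3 must total 314; the given cells sum to 243, so (3,3) = 71.
From column 2, 314 − (86 + 68 + 83) gives (4,2) = 77.
Column 3: 80 + 71 + 89 + ? = 314, so (1,3) = 74.
Using column 4: 95 + 65 + 98 + ? → (4,4) = 314 − 258 = 56.
From row 1, 314 − (86 + 74 + 95) gives (1,1) = 59.
The remaining cell in row 4 is (4,1) = 314 − 222 = 92.

92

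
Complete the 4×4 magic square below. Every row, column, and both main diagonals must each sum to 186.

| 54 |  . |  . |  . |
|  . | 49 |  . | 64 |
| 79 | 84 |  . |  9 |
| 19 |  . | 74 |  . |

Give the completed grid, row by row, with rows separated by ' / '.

54 29 59 44 / 34 49 39 64 / 79 84 14 9 / 19 24 74 69

Using row 3: 79 + 84 + 9 + ? → (3,3) = 186 − 172 = 14.
The remaining cell in column 1 is (2,1) = 186 − 152 = 34.
Main diagonal must total 186; the given cells sum to 117, so (4,4) = 69.
Row 2: 34 + 49 + 64 + ? = 186, so (2,3) = 39.
Using row 4: 19 + 74 + 69 + ? → (4,2) = 186 − 162 = 24.
Column 2 needs 186; the known cells sum to 157, so (1,2) = 29.
Column 3 must total 186; the given cells sum to 127, so (1,3) = 59.
Column 4: 64 + 9 + 69 + ? = 186, so (1,4) = 44.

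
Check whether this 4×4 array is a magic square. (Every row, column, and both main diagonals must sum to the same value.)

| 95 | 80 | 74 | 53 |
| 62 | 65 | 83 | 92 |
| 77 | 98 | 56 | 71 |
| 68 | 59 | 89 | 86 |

Row 1: 95 + 80 + 74 + 53 = 302.
Row 2: 62 + 65 + 83 + 92 = 302.
Row 3: 77 + 98 + 56 + 71 = 302.
Row 4: 68 + 59 + 89 + 86 = 302.
Column 1: 95 + 62 + 77 + 68 = 302.
Column 2: 80 + 65 + 98 + 59 = 302.
Column 3: 74 + 83 + 56 + 89 = 302.
Column 4: 53 + 92 + 71 + 86 = 302.
Main diagonal: 95 + 65 + 56 + 86 = 302.
Anti-diagonal: 53 + 83 + 98 + 68 = 302.
All lines sum to 302.

Yes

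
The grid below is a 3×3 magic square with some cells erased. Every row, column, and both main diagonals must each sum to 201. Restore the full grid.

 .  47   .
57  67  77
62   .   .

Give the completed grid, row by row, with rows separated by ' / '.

82 47 72 / 57 67 77 / 62 87 52

The remaining cell in column 1 is (1,1) = 201 − 119 = 82.
Column 2 needs 201; the known cells sum to 114, so (3,2) = 87.
From main diagonal, 201 − (82 + 67) gives (3,3) = 52.
From anti-diagonal, 201 − (67 + 62) gives (1,3) = 72.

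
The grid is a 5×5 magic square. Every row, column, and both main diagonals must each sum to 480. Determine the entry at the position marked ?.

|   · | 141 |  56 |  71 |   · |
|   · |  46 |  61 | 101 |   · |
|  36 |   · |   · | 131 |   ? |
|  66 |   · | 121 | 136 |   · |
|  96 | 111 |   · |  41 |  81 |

The remaining cell in row 5 is (5,3) = 480 − 329 = 151.
Using column 3: 56 + 61 + 121 + 151 + ? → (3,3) = 480 − 389 = 91.
Main diagonal: 46 + 91 + 136 + 81 + ? = 480, so (1,1) = 126.
From row 1, 480 − (126 + 141 + 56 + 71) gives (1,5) = 86.
The remaining cell in column 1 is (2,1) = 480 − 324 = 156.
The remaining cell in anti-diagonal is (4,2) = 480 − 374 = 106.
Row 2: 156 + 46 + 61 + 101 + ? = 480, so (2,5) = 116.
Row 4 must total 480; the given cells sum to 429, so (4,5) = 51.
Column 2 needs 480; the known cells sum to 404, so (3,2) = 76.
Using column 5: 86 + 116 + 51 + 81 + ? → (3,5) = 480 − 334 = 146.

146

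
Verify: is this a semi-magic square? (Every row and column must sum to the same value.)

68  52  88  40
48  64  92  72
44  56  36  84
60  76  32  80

Row 1: 68 + 52 + 88 + 40 = 248.
Row 2: 48 + 64 + 92 + 72 = 276.
Row 3: 44 + 56 + 36 + 84 = 220.
Row 4: 60 + 76 + 32 + 80 = 248.
Column 1: 68 + 48 + 44 + 60 = 220.
Column 2: 52 + 64 + 56 + 76 = 248.
Column 3: 88 + 92 + 36 + 32 = 248.
Column 4: 40 + 72 + 84 + 80 = 276.

No — column 3 sums to 248 but column 1 sums to 220.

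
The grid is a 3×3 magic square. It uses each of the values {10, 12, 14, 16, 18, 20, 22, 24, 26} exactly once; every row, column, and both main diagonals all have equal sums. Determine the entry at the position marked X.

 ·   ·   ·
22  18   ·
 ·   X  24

10

The 9 entries sum to 162, so each line sums to 162/3 = 54.
The remaining cell in row 2 is (2,3) = 54 − 40 = 14.
From column 3, 54 − (14 + 24) gives (1,3) = 16.
The remaining cell in main diagonal is (1,1) = 54 − 42 = 12.
Anti-diagonal needs 54; the known cells sum to 34, so (3,1) = 20.
Using row 1: 12 + 16 + ? → (1,2) = 54 − 28 = 26.
Row 3 must total 54; the given cells sum to 44, so (3,2) = 10.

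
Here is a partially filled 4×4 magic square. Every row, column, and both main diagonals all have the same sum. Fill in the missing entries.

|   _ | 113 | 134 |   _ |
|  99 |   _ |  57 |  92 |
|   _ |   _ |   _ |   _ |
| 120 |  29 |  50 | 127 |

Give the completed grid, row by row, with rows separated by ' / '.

Row 4 is already complete: 120 + 29 + 50 + 127 = 326, so that is the magic constant.
The remaining cell in row 2 is (2,2) = 326 − 248 = 78.
Column 2 needs 326; the known cells sum to 220, so (3,2) = 106.
From column 3, 326 − (134 + 57 + 50) gives (3,3) = 85.
Main diagonal: 78 + 85 + 127 + ? = 326, so (1,1) = 36.
Anti-diagonal needs 326; the known cells sum to 283, so (1,4) = 43.
Column 1 needs 326; the known cells sum to 255, so (3,1) = 71.
The remaining cell in column 4 is (3,4) = 326 − 262 = 64.

36 113 134 43 / 99 78 57 92 / 71 106 85 64 / 120 29 50 127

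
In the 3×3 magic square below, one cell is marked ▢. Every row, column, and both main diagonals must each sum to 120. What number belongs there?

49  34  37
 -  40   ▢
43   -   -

52

Column 1 must total 120; the given cells sum to 92, so (2,1) = 28.
Column 2 needs 120; the known cells sum to 74, so (3,2) = 46.
Using main diagonal: 49 + 40 + ? → (3,3) = 120 − 89 = 31.
Row 2 must total 120; the given cells sum to 68, so (2,3) = 52.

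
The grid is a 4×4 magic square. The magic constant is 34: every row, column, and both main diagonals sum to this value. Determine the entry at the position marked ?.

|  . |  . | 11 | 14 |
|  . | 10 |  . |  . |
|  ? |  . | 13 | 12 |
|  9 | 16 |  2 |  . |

Row 4: 9 + 16 + 2 + ? = 34, so (4,4) = 7.
Column 3 needs 34; the known cells sum to 26, so (2,3) = 8.
Column 4 must total 34; the given cells sum to 33, so (2,4) = 1.
Main diagonal must total 34; the given cells sum to 30, so (1,1) = 4.
Anti-diagonal needs 34; the known cells sum to 31, so (3,2) = 3.
Row 1 needs 34; the known cells sum to 29, so (1,2) = 5.
Using row 2: 10 + 8 + 1 + ? → (2,1) = 34 − 19 = 15.
Using row 3: 3 + 13 + 12 + ? → (3,1) = 34 − 28 = 6.

6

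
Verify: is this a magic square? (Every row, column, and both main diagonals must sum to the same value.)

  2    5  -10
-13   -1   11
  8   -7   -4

Row 1: 2 + 5 + (-10) = -3.
Row 2: -13 + (-1) + 11 = -3.
Row 3: 8 + (-7) + (-4) = -3.
Column 1: 2 + (-13) + 8 = -3.
Column 2: 5 + (-1) + (-7) = -3.
Column 3: -10 + 11 + (-4) = -3.
Main diagonal: 2 + (-1) + (-4) = -3.
Anti-diagonal: -10 + (-1) + 8 = -3.
All lines sum to -3.

Yes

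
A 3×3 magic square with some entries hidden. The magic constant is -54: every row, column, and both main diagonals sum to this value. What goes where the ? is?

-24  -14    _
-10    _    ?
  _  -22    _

-26

Row 1 must total -54; the given cells sum to -38, so (1,3) = -16.
From column 1, -54 − (-24 + (-10)) gives (3,1) = -20.
Using column 2: -14 + (-22) + ? → (2,2) = -54 − (-36) = -18.
Main diagonal needs -54; the known cells sum to -42, so (3,3) = -12.
Using row 2: -10 + (-18) + ? → (2,3) = -54 − (-28) = -26.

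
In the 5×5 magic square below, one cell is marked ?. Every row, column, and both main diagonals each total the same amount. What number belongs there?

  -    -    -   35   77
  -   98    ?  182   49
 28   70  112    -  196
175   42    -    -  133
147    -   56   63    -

Anti-diagonal is complete and sums to 560; that is the magic constant.
Row 3 needs 560; the known cells sum to 406, so (3,4) = 154.
The remaining cell in column 4 is (4,4) = 560 − 434 = 126.
From column 5, 560 − (77 + 49 + 196 + 133) gives (5,5) = 105.
From main diagonal, 560 − (98 + 112 + 126 + 105) gives (1,1) = 119.
Row 4 needs 560; the known cells sum to 476, so (4,3) = 84.
Row 5 needs 560; the known cells sum to 371, so (5,2) = 189.
Column 1 needs 560; the known cells sum to 469, so (2,1) = 91.
Column 2 must total 560; the given cells sum to 399, so (1,2) = 161.
Row 1 needs 560; the known cells sum to 392, so (1,3) = 168.
The remaining cell in row 2 is (2,3) = 560 − 420 = 140.

140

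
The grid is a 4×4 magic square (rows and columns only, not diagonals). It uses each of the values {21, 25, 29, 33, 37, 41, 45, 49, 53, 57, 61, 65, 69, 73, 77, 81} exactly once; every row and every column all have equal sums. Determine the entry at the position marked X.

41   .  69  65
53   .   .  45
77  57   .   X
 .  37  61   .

21

The 16 entries sum to 816, so each line sums to 816/4 = 204.
Row 1 must total 204; the given cells sum to 175, so (1,2) = 29.
Using column 1: 41 + 53 + 77 + ? → (4,1) = 204 − 171 = 33.
Using column 2: 29 + 57 + 37 + ? → (2,2) = 204 − 123 = 81.
Row 2: 53 + 81 + 45 + ? = 204, so (2,3) = 25.
The remaining cell in row 4 is (4,4) = 204 − 131 = 73.
Column 3: 69 + 25 + 61 + ? = 204, so (3,3) = 49.
Column 4: 65 + 45 + 73 + ? = 204, so (3,4) = 21.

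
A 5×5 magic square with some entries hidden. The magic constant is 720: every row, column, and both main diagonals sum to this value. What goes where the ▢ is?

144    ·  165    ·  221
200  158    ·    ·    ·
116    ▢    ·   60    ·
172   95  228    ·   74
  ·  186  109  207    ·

214

Row 4 must total 720; the given cells sum to 569, so (4,4) = 151.
From column 1, 720 − (144 + 200 + 116 + 172) gives (5,1) = 88.
Using row 5: 88 + 186 + 109 + 207 + ? → (5,5) = 720 − 590 = 130.
Main diagonal needs 720; the known cells sum to 583, so (3,3) = 137.
Anti-diagonal needs 720; the known cells sum to 541, so (2,4) = 179.
Column 3 needs 720; the known cells sum to 639, so (2,3) = 81.
Using column 4: 179 + 60 + 151 + 207 + ? → (1,4) = 720 − 597 = 123.
Using row 1: 144 + 165 + 123 + 221 + ? → (1,2) = 720 − 653 = 67.
From row 2, 720 − (200 + 158 + 81 + 179) gives (2,5) = 102.
Column 2 needs 720; the known cells sum to 506, so (3,2) = 214.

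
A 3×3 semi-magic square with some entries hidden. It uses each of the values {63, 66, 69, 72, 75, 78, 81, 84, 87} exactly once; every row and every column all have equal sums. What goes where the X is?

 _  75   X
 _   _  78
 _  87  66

The 9 entries sum to 675, so each line sums to 675/3 = 225.
Row 3: 87 + 66 + ? = 225, so (3,1) = 72.
Column 2 needs 225; the known cells sum to 162, so (2,2) = 63.
The remaining cell in column 3 is (1,3) = 225 − 144 = 81.

81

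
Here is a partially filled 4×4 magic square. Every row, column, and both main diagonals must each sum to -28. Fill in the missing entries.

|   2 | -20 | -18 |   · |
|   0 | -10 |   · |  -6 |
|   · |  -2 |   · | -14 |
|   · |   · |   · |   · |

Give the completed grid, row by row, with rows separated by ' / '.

Row 1: 2 + (-20) + (-18) + ? = -28, so (1,4) = 8.
The remaining cell in row 2 is (2,3) = -28 − (-16) = -12.
Using column 2: -20 + (-10) + (-2) + ? → (4,2) = -28 − (-32) = 4.
Column 4: 8 + (-6) + (-14) + ? = -28, so (4,4) = -16.
Main diagonal needs -28; the known cells sum to -24, so (3,3) = -4.
From anti-diagonal, -28 − (8 + (-12) + (-2)) gives (4,1) = -22.
Using row 3: -2 + (-4) + (-14) + ? → (3,1) = -28 − (-20) = -8.
The remaining cell in row 4 is (4,3) = -28 − (-34) = 6.

2 -20 -18 8 / 0 -10 -12 -6 / -8 -2 -4 -14 / -22 4 6 -16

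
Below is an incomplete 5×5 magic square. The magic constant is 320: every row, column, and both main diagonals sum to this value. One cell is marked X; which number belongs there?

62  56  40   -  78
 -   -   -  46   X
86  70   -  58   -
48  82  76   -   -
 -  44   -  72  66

80

From row 1, 320 − (62 + 56 + 40 + 78) gives (1,4) = 84.
Using column 2: 56 + 70 + 82 + 44 + ? → (2,2) = 320 − 252 = 68.
Column 4 needs 320; the known cells sum to 260, so (4,4) = 60.
The remaining cell in main diagonal is (3,3) = 320 − 256 = 64.
Anti-diagonal must total 320; the given cells sum to 270, so (5,1) = 50.
Row 3 needs 320; the known cells sum to 278, so (3,5) = 42.
Using row 4: 48 + 82 + 76 + 60 + ? → (4,5) = 320 − 266 = 54.
Using row 5: 50 + 44 + 72 + 66 + ? → (5,3) = 320 − 232 = 88.
Column 1 needs 320; the known cells sum to 246, so (2,1) = 74.
Column 3 must total 320; the given cells sum to 268, so (2,3) = 52.
Column 5: 78 + 42 + 54 + 66 + ? = 320, so (2,5) = 80.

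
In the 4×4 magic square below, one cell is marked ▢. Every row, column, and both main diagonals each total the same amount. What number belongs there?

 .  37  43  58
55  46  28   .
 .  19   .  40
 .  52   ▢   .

22

Column 2 is complete and sums to 154; that is the magic constant.
From row 1, 154 − (37 + 43 + 58) gives (1,1) = 16.
The remaining cell in row 2 is (2,4) = 154 − 129 = 25.
Column 4: 58 + 25 + 40 + ? = 154, so (4,4) = 31.
From main diagonal, 154 − (16 + 46 + 31) gives (3,3) = 61.
Anti-diagonal must total 154; the given cells sum to 105, so (4,1) = 49.
Row 3 needs 154; the known cells sum to 120, so (3,1) = 34.
Row 4: 49 + 52 + 31 + ? = 154, so (4,3) = 22.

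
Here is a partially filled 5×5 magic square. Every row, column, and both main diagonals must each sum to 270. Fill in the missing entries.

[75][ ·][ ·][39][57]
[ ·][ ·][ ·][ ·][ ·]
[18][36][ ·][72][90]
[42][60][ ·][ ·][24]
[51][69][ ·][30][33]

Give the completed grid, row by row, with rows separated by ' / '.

Row 3 must total 270; the given cells sum to 216, so (3,3) = 54.
Using row 5: 51 + 69 + 30 + 33 + ? → (5,3) = 270 − 183 = 87.
Column 1 must total 270; the given cells sum to 186, so (2,1) = 84.
Column 5 must total 270; the given cells sum to 204, so (2,5) = 66.
Anti-diagonal must total 270; the given cells sum to 222, so (2,4) = 48.
Column 4 needs 270; the known cells sum to 189, so (4,4) = 81.
Using main diagonal: 75 + 54 + 81 + 33 + ? → (2,2) = 270 − 243 = 27.
The remaining cell in row 2 is (2,3) = 270 − 225 = 45.
From row 4, 270 − (42 + 60 + 81 + 24) gives (4,3) = 63.
Column 2 must total 270; the given cells sum to 192, so (1,2) = 78.
Column 3 must total 270; the given cells sum to 249, so (1,3) = 21.

75 78 21 39 57 / 84 27 45 48 66 / 18 36 54 72 90 / 42 60 63 81 24 / 51 69 87 30 33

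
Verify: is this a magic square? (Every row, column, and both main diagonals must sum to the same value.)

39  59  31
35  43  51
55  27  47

Row 1: 39 + 59 + 31 = 129.
Row 2: 35 + 43 + 51 = 129.
Row 3: 55 + 27 + 47 = 129.
Column 1: 39 + 35 + 55 = 129.
Column 2: 59 + 43 + 27 = 129.
Column 3: 31 + 51 + 47 = 129.
Main diagonal: 39 + 43 + 47 = 129.
Anti-diagonal: 31 + 43 + 55 = 129.
All lines sum to 129.

Yes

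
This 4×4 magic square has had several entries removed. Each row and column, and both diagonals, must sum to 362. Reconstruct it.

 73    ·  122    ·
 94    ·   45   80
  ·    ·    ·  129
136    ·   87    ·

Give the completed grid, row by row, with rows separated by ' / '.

The remaining cell in row 2 is (2,2) = 362 − 219 = 143.
Column 1 must total 362; the given cells sum to 303, so (3,1) = 59.
Column 3 must total 362; the given cells sum to 254, so (3,3) = 108.
Using main diagonal: 73 + 143 + 108 + ? → (4,4) = 362 − 324 = 38.
Row 3 must total 362; the given cells sum to 296, so (3,2) = 66.
Row 4: 136 + 87 + 38 + ? = 362, so (4,2) = 101.
Column 2 must total 362; the given cells sum to 310, so (1,2) = 52.
Column 4: 80 + 129 + 38 + ? = 362, so (1,4) = 115.

73 52 122 115 / 94 143 45 80 / 59 66 108 129 / 136 101 87 38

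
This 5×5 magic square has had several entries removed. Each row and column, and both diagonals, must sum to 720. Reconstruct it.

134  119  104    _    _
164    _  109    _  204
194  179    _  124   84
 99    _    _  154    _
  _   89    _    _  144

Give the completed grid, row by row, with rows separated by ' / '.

From row 3, 720 − (194 + 179 + 124 + 84) gives (3,3) = 139.
Column 1 must total 720; the given cells sum to 591, so (5,1) = 129.
From main diagonal, 720 − (134 + 139 + 154 + 144) gives (2,2) = 149.
The remaining cell in row 2 is (2,4) = 720 − 626 = 94.
Column 2: 119 + 149 + 179 + 89 + ? = 720, so (4,2) = 184.
Anti-diagonal: 94 + 139 + 184 + 129 + ? = 720, so (1,5) = 174.
Using row 1: 134 + 119 + 104 + 174 + ? → (1,4) = 720 − 531 = 189.
From column 4, 720 − (189 + 94 + 124 + 154) gives (5,4) = 159.
Using column 5: 174 + 204 + 84 + 144 + ? → (4,5) = 720 − 606 = 114.
The remaining cell in row 4 is (4,3) = 720 − 551 = 169.
Using row 5: 129 + 89 + 159 + 144 + ? → (5,3) = 720 − 521 = 199.

134 119 104 189 174 / 164 149 109 94 204 / 194 179 139 124 84 / 99 184 169 154 114 / 129 89 199 159 144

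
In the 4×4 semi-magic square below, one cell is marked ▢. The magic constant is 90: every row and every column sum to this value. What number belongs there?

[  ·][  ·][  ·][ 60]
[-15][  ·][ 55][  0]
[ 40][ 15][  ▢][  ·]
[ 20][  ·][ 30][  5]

Row 2 must total 90; the given cells sum to 40, so (2,2) = 50.
The remaining cell in row 4 is (4,2) = 90 − 55 = 35.
Column 1 must total 90; the given cells sum to 45, so (1,1) = 45.
Column 2 must total 90; the given cells sum to 100, so (1,2) = -10.
Column 4: 60 + 0 + 5 + ? = 90, so (3,4) = 25.
Row 1: 45 + (-10) + 60 + ? = 90, so (1,3) = -5.
Row 3 must total 90; the given cells sum to 80, so (3,3) = 10.

10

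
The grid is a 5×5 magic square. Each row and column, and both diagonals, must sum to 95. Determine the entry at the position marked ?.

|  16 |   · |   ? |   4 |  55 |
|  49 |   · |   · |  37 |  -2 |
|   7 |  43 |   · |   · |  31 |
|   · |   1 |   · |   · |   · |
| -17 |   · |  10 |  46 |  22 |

Row 5 needs 95; the known cells sum to 61, so (5,2) = 34.
Using column 1: 16 + 49 + 7 + (-17) + ? → (4,1) = 95 − 55 = 40.
From column 5, 95 − (55 + (-2) + 31 + 22) gives (4,5) = -11.
Anti-diagonal: 55 + 37 + 1 + (-17) + ? = 95, so (3,3) = 19.
Using row 3: 7 + 43 + 19 + 31 + ? → (3,4) = 95 − 100 = -5.
From column 4, 95 − (4 + 37 + (-5) + 46) gives (4,4) = 13.
Main diagonal must total 95; the given cells sum to 70, so (2,2) = 25.
Row 2 must total 95; the given cells sum to 109, so (2,3) = -14.
Using row 4: 40 + 1 + 13 + (-11) + ? → (4,3) = 95 − 43 = 52.
From column 2, 95 − (25 + 43 + 1 + 34) gives (1,2) = -8.
Column 3: -14 + 19 + 52 + 10 + ? = 95, so (1,3) = 28.

28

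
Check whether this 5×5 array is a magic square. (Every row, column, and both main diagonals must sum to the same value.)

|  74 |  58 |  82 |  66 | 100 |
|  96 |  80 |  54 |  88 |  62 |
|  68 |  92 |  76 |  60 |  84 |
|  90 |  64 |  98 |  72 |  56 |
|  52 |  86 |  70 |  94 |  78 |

Row 1: 74 + 58 + 82 + 66 + 100 = 380.
Row 2: 96 + 80 + 54 + 88 + 62 = 380.
Row 3: 68 + 92 + 76 + 60 + 84 = 380.
Row 4: 90 + 64 + 98 + 72 + 56 = 380.
Row 5: 52 + 86 + 70 + 94 + 78 = 380.
Column 1: 74 + 96 + 68 + 90 + 52 = 380.
Column 2: 58 + 80 + 92 + 64 + 86 = 380.
Column 3: 82 + 54 + 76 + 98 + 70 = 380.
Column 4: 66 + 88 + 60 + 72 + 94 = 380.
Column 5: 100 + 62 + 84 + 56 + 78 = 380.
Main diagonal: 74 + 80 + 76 + 72 + 78 = 380.
Anti-diagonal: 100 + 88 + 76 + 64 + 52 = 380.
All lines sum to 380.

Yes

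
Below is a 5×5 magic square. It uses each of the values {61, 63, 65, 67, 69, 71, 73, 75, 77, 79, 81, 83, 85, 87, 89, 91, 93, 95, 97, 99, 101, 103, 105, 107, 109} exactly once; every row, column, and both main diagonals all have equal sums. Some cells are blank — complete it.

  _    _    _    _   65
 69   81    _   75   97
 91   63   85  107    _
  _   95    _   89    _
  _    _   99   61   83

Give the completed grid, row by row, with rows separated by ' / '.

87 109 71 93 65 / 69 81 103 75 97 / 91 63 85 107 79 / 73 95 67 89 101 / 105 77 99 61 83

The 25 entries sum to 2125, so each line sums to 2125/5 = 425.
Row 2 needs 425; the known cells sum to 322, so (2,3) = 103.
Row 3: 91 + 63 + 85 + 107 + ? = 425, so (3,5) = 79.
Column 4 must total 425; the given cells sum to 332, so (1,4) = 93.
Column 5: 65 + 97 + 79 + 83 + ? = 425, so (4,5) = 101.
From main diagonal, 425 − (81 + 85 + 89 + 83) gives (1,1) = 87.
Anti-diagonal: 65 + 75 + 85 + 95 + ? = 425, so (5,1) = 105.
Using row 5: 105 + 99 + 61 + 83 + ? → (5,2) = 425 − 348 = 77.
Column 1: 87 + 69 + 91 + 105 + ? = 425, so (4,1) = 73.
The remaining cell in column 2 is (1,2) = 425 − 316 = 109.
From row 1, 425 − (87 + 109 + 93 + 65) gives (1,3) = 71.
The remaining cell in row 4 is (4,3) = 425 − 358 = 67.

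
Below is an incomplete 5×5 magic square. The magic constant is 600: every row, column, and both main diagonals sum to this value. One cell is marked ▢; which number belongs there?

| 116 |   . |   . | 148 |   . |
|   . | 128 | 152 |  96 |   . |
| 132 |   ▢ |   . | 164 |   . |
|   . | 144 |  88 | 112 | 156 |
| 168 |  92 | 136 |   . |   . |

76

From row 4, 600 − (144 + 88 + 112 + 156) gives (4,1) = 100.
From column 1, 600 − (116 + 132 + 100 + 168) gives (2,1) = 84.
Column 4 must total 600; the given cells sum to 520, so (5,4) = 80.
From row 2, 600 − (84 + 128 + 152 + 96) gives (2,5) = 140.
The remaining cell in row 5 is (5,5) = 600 − 476 = 124.
Main diagonal: 116 + 128 + 112 + 124 + ? = 600, so (3,3) = 120.
From anti-diagonal, 600 − (96 + 120 + 144 + 168) gives (1,5) = 72.
Column 3 must total 600; the given cells sum to 496, so (1,3) = 104.
Using column 5: 72 + 140 + 156 + 124 + ? → (3,5) = 600 − 492 = 108.
Row 1: 116 + 104 + 148 + 72 + ? = 600, so (1,2) = 160.
Row 3 must total 600; the given cells sum to 524, so (3,2) = 76.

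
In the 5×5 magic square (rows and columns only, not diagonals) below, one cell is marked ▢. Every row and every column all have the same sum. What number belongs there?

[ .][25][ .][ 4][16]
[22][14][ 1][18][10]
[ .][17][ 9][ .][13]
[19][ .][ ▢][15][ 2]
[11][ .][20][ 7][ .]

Row 2 is complete and sums to 65; that is the magic constant.
Column 4 must total 65; the given cells sum to 44, so (3,4) = 21.
Using column 5: 16 + 10 + 13 + 2 + ? → (5,5) = 65 − 41 = 24.
Row 3 needs 65; the known cells sum to 60, so (3,1) = 5.
Using row 5: 11 + 20 + 7 + 24 + ? → (5,2) = 65 − 62 = 3.
Column 1: 22 + 5 + 19 + 11 + ? = 65, so (1,1) = 8.
Column 2 needs 65; the known cells sum to 59, so (4,2) = 6.
From row 1, 65 − (8 + 25 + 4 + 16) gives (1,3) = 12.
From row 4, 65 − (19 + 6 + 15 + 2) gives (4,3) = 23.

23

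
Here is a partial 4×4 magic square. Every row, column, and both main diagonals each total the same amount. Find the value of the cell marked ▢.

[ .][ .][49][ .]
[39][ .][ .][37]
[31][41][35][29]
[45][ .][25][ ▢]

Row 3 is complete and sums to 136; that is the magic constant.
Column 1: 39 + 31 + 45 + ? = 136, so (1,1) = 21.
The remaining cell in column 3 is (2,3) = 136 − 109 = 27.
The remaining cell in anti-diagonal is (1,4) = 136 − 113 = 23.
Row 1: 21 + 49 + 23 + ? = 136, so (1,2) = 43.
The remaining cell in row 2 is (2,2) = 136 − 103 = 33.
From column 2, 136 − (43 + 33 + 41) gives (4,2) = 19.
Using column 4: 23 + 37 + 29 + ? → (4,4) = 136 − 89 = 47.

47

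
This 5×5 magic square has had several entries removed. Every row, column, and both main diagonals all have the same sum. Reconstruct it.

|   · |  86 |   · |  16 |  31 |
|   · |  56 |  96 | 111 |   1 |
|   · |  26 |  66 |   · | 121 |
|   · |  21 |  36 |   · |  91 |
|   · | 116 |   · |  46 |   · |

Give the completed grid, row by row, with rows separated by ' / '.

71 86 101 16 31 / 41 56 96 111 1 / 11 26 66 81 121 / 106 21 36 51 91 / 76 116 6 46 61

Column 2 is already complete: 86 + 56 + 26 + 21 + 116 = 305, so that is the magic constant.
The remaining cell in row 2 is (2,1) = 305 − 264 = 41.
Column 5 needs 305; the known cells sum to 244, so (5,5) = 61.
The remaining cell in anti-diagonal is (5,1) = 305 − 229 = 76.
Row 5: 76 + 116 + 46 + 61 + ? = 305, so (5,3) = 6.
Column 3: 96 + 66 + 36 + 6 + ? = 305, so (1,3) = 101.
Row 1 must total 305; the given cells sum to 234, so (1,1) = 71.
Main diagonal needs 305; the known cells sum to 254, so (4,4) = 51.
Row 4 must total 305; the given cells sum to 199, so (4,1) = 106.
Column 1 needs 305; the known cells sum to 294, so (3,1) = 11.
Column 4 must total 305; the given cells sum to 224, so (3,4) = 81.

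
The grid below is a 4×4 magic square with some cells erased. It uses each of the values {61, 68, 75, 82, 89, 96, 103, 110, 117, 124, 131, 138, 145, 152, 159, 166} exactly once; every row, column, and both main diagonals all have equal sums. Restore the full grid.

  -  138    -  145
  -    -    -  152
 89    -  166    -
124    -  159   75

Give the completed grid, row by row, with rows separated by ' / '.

110 138 61 145 / 131 103 68 152 / 89 117 166 82 / 124 96 159 75

The 16 entries sum to 1816, so each line sums to 1816/4 = 454.
Row 4: 124 + 159 + 75 + ? = 454, so (4,2) = 96.
Using column 4: 145 + 152 + 75 + ? → (3,4) = 454 − 372 = 82.
Row 3: 89 + 166 + 82 + ? = 454, so (3,2) = 117.
Column 2 needs 454; the known cells sum to 351, so (2,2) = 103.
From main diagonal, 454 − (103 + 166 + 75) gives (1,1) = 110.
Anti-diagonal must total 454; the given cells sum to 386, so (2,3) = 68.
Using row 1: 110 + 138 + 145 + ? → (1,3) = 454 − 393 = 61.
Using row 2: 103 + 68 + 152 + ? → (2,1) = 454 − 323 = 131.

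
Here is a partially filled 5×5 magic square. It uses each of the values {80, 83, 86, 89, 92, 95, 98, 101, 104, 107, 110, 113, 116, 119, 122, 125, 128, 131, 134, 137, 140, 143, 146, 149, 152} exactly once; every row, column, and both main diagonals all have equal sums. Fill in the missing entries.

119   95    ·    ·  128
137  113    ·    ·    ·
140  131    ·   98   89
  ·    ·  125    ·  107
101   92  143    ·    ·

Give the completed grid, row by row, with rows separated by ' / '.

119 95 86 152 128 / 137 113 104 80 146 / 140 131 122 98 89 / 83 149 125 116 107 / 101 92 143 134 110

The 25 entries sum to 2900, so each line sums to 2900/5 = 580.
From row 3, 580 − (140 + 131 + 98 + 89) gives (3,3) = 122.
The remaining cell in column 1 is (4,1) = 580 − 497 = 83.
The remaining cell in column 2 is (4,2) = 580 − 431 = 149.
Anti-diagonal needs 580; the known cells sum to 500, so (2,4) = 80.
Using row 4: 83 + 149 + 125 + 107 + ? → (4,4) = 580 − 464 = 116.
Main diagonal: 119 + 113 + 122 + 116 + ? = 580, so (5,5) = 110.
The remaining cell in row 5 is (5,4) = 580 − 446 = 134.
From column 4, 580 − (80 + 98 + 116 + 134) gives (1,4) = 152.
Column 5 needs 580; the known cells sum to 434, so (2,5) = 146.
Row 1 needs 580; the known cells sum to 494, so (1,3) = 86.
The remaining cell in row 2 is (2,3) = 580 − 476 = 104.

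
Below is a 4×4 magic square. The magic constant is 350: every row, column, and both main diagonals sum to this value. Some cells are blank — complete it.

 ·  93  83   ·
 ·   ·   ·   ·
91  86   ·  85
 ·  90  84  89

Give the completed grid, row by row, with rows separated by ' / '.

Row 3 needs 350; the known cells sum to 262, so (3,3) = 88.
Row 4: 90 + 84 + 89 + ? = 350, so (4,1) = 87.
From column 2, 350 − (93 + 86 + 90) gives (2,2) = 81.
From column 3, 350 − (83 + 88 + 84) gives (2,3) = 95.
The remaining cell in main diagonal is (1,1) = 350 − 258 = 92.
From anti-diagonal, 350 − (95 + 86 + 87) gives (1,4) = 82.
Column 1: 92 + 91 + 87 + ? = 350, so (2,1) = 80.
The remaining cell in column 4 is (2,4) = 350 − 256 = 94.

92 93 83 82 / 80 81 95 94 / 91 86 88 85 / 87 90 84 89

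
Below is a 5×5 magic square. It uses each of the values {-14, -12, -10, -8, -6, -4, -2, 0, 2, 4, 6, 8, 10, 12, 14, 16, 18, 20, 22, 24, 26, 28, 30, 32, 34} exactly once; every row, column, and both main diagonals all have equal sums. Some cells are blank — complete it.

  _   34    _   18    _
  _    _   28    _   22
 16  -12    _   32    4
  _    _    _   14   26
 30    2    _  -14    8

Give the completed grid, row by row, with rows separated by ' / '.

12 34 -4 18 -10 / -6 6 28 0 22 / 16 -12 10 32 4 / -2 20 -8 14 26 / 30 2 24 -14 8

The 25 entries sum to 250, so each line sums to 250/5 = 50.
From row 3, 50 − (16 + (-12) + 32 + 4) gives (3,3) = 10.
Using row 5: 30 + 2 + (-14) + 8 + ? → (5,3) = 50 − 26 = 24.
Column 4 must total 50; the given cells sum to 50, so (2,4) = 0.
Column 5: 22 + 4 + 26 + 8 + ? = 50, so (1,5) = -10.
Using anti-diagonal: -10 + 0 + 10 + 30 + ? → (4,2) = 50 − 30 = 20.
Column 2 needs 50; the known cells sum to 44, so (2,2) = 6.
Main diagonal must total 50; the given cells sum to 38, so (1,1) = 12.
From row 1, 50 − (12 + 34 + 18 + (-10)) gives (1,3) = -4.
Using row 2: 6 + 28 + 0 + 22 + ? → (2,1) = 50 − 56 = -6.
Column 1 must total 50; the given cells sum to 52, so (4,1) = -2.
Using column 3: -4 + 28 + 10 + 24 + ? → (4,3) = 50 − 58 = -8.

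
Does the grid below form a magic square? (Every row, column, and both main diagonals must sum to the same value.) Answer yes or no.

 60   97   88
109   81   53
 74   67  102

Row 1: 60 + 97 + 88 = 245.
Row 2: 109 + 81 + 53 = 243.
Row 3: 74 + 67 + 102 = 243.
Column 1: 60 + 109 + 74 = 243.
Column 2: 97 + 81 + 67 = 245.
Column 3: 88 + 53 + 102 = 243.
Main diagonal: 60 + 81 + 102 = 243.
Anti-diagonal: 88 + 81 + 74 = 243.

No — column 1 sums to 243 but row 1 sums to 245.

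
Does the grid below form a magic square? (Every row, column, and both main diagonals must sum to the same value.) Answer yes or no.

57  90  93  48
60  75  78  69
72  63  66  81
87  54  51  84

Row 1: 57 + 90 + 93 + 48 = 288.
Row 2: 60 + 75 + 78 + 69 = 282.
Row 3: 72 + 63 + 66 + 81 = 282.
Row 4: 87 + 54 + 51 + 84 = 276.
Column 1: 57 + 60 + 72 + 87 = 276.
Column 2: 90 + 75 + 63 + 54 = 282.
Column 3: 93 + 78 + 66 + 51 = 288.
Column 4: 48 + 69 + 81 + 84 = 282.
Main diagonal: 57 + 75 + 66 + 84 = 282.
Anti-diagonal: 48 + 78 + 63 + 87 = 276.

No — row 4 sums to 276 but column 3 sums to 288.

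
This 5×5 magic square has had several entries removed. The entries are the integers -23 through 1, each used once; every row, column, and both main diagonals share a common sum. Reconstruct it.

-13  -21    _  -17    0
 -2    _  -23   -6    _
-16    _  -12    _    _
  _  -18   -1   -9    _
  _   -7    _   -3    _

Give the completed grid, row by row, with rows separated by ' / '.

The entries are -23 through 1, which sum to -275, so each line sums to -275/5 = -55.
From row 1, -55 − (-13 + (-21) + (-17) + 0) gives (1,3) = -4.
Column 3 must total -55; the given cells sum to -40, so (5,3) = -15.
Column 4: -17 + (-6) + (-9) + (-3) + ? = -55, so (3,4) = -20.
Anti-diagonal must total -55; the given cells sum to -36, so (5,1) = -19.
Using row 5: -19 + (-7) + (-15) + (-3) + ? → (5,5) = -55 − (-44) = -11.
Column 1 must total -55; the given cells sum to -50, so (4,1) = -5.
The remaining cell in main diagonal is (2,2) = -55 − (-45) = -10.
Row 2 needs -55; the known cells sum to -41, so (2,5) = -14.
From row 4, -55 − (-5 + (-18) + (-1) + (-9)) gives (4,5) = -22.
From column 2, -55 − (-21 + (-10) + (-18) + (-7)) gives (3,2) = 1.
Column 5: 0 + (-14) + (-22) + (-11) + ? = -55, so (3,5) = -8.

-13 -21 -4 -17 0 / -2 -10 -23 -6 -14 / -16 1 -12 -20 -8 / -5 -18 -1 -9 -22 / -19 -7 -15 -3 -11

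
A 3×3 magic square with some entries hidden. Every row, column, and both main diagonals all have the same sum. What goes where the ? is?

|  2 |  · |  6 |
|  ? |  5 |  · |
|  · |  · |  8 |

Main diagonal is complete and sums to 15; that is the magic constant.
Row 1 needs 15; the known cells sum to 8, so (1,2) = 7.
Using column 2: 7 + 5 + ? → (3,2) = 15 − 12 = 3.
Using column 3: 6 + 8 + ? → (2,3) = 15 − 14 = 1.
Anti-diagonal: 6 + 5 + ? = 15, so (3,1) = 4.
Row 2 needs 15; the known cells sum to 6, so (2,1) = 9.

9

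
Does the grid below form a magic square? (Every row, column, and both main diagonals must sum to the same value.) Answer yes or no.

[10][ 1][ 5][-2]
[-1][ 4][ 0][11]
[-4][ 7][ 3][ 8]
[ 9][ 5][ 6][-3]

No — column 3 sums to 14 but row 4 sums to 17.

Row 1: 10 + 1 + 5 + (-2) = 14.
Row 2: -1 + 4 + 0 + 11 = 14.
Row 3: -4 + 7 + 3 + 8 = 14.
Row 4: 9 + 5 + 6 + (-3) = 17.
Column 1: 10 + (-1) + (-4) + 9 = 14.
Column 2: 1 + 4 + 7 + 5 = 17.
Column 3: 5 + 0 + 3 + 6 = 14.
Column 4: -2 + 11 + 8 + (-3) = 14.
Main diagonal: 10 + 4 + 3 + (-3) = 14.
Anti-diagonal: -2 + 0 + 7 + 9 = 14.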